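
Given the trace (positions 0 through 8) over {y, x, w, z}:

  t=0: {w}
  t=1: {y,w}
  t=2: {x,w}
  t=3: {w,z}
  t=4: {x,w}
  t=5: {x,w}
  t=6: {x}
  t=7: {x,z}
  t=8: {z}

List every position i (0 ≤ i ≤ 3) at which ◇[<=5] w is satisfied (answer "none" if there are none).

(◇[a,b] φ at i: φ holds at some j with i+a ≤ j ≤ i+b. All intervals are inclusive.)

0, 1, 2, 3

Evaluate at each i in [0,3]:
  i=0: ✓ (witness j=0)
  i=1: ✓ (witness j=1)
  i=2: ✓ (witness j=2)
  i=3: ✓ (witness j=3)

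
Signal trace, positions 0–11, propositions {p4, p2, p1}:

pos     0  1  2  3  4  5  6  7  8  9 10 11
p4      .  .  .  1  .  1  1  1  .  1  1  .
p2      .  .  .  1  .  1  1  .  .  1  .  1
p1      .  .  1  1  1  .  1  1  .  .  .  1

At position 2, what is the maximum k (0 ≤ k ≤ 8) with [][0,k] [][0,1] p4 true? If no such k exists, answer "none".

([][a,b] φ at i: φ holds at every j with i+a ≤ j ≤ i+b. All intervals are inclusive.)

none

[][0,1] p4 must hold from j=2 onward; find where it first fails.
  j=2: fails → no k works.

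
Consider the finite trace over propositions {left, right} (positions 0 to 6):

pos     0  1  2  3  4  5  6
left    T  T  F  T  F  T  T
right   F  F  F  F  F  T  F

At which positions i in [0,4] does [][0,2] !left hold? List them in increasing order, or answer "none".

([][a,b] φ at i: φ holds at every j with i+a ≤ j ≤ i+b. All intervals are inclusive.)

Evaluate at each i in [0,4]:
  i=0: ✗ (fails at j=0)
  i=1: ✗ (fails at j=1)
  i=2: ✗ (fails at j=3)
  i=3: ✗ (fails at j=3)
  i=4: ✗ (fails at j=5)

none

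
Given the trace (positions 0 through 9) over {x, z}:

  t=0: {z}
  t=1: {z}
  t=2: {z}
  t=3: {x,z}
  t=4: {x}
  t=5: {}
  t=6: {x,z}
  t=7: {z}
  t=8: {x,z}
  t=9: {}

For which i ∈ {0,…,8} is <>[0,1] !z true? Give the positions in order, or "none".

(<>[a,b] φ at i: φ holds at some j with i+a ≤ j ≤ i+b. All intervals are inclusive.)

Evaluate at each i in [0,8]:
  i=0: ✗ (none in [0,1])
  i=1: ✗ (none in [1,2])
  i=2: ✗ (none in [2,3])
  i=3: ✓ (witness j=4)
  i=4: ✓ (witness j=4)
  i=5: ✓ (witness j=5)
  i=6: ✗ (none in [6,7])
  i=7: ✗ (none in [7,8])
  i=8: ✓ (witness j=9)

3, 4, 5, 8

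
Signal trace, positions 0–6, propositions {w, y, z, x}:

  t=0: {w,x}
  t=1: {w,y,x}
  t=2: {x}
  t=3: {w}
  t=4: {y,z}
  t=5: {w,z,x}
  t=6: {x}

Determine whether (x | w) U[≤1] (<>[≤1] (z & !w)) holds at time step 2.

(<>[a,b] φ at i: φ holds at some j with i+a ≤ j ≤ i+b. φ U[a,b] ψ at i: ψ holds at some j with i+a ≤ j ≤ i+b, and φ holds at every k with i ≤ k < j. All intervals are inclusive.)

Holds

Need some j in [2,3] with <>[≤1] (z & !w), and (x | w) at every k in [2,j-1].
  j=2: <>[≤1] (z & !w) — fails (none in [2,3]).
  j=3: <>[≤1] (z & !w) holds; (x | w) holds at every k in [2,2] → satisfied.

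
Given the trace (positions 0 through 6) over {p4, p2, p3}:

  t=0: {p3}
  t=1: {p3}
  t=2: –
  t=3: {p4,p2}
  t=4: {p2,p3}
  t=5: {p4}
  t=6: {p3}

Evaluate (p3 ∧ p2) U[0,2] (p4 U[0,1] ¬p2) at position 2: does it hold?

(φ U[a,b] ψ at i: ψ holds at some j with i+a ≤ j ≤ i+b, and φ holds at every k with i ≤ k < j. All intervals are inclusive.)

Yes

Need some j in [2,4] with (p4 U[0,1] ¬p2), and (p3 ∧ p2) at every k in [2,j-1].
  j=2: (p4 U[0,1] ¬p2) holds; no prefix to check → satisfied.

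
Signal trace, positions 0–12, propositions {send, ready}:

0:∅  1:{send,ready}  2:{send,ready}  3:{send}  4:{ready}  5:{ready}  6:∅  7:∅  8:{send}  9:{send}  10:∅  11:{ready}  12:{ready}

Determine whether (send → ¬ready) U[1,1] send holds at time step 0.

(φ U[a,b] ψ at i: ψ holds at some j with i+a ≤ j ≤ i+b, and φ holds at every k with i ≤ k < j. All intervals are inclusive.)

Need some j in [1,1] with send, and (send → ¬ready) at every k in [0,j-1].
  j=1: send holds; (send → ¬ready) holds at every k in [0,0] → satisfied.

Holds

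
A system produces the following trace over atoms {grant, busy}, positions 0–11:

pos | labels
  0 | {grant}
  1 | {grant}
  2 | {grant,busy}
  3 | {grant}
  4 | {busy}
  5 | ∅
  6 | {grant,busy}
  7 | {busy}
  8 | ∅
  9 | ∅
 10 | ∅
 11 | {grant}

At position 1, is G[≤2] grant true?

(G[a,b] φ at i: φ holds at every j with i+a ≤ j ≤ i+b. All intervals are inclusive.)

Check grant at every j in [1,3]:
  j=1: true
  j=2: true
  j=3: true
All positions satisfy it → formula holds.

Yes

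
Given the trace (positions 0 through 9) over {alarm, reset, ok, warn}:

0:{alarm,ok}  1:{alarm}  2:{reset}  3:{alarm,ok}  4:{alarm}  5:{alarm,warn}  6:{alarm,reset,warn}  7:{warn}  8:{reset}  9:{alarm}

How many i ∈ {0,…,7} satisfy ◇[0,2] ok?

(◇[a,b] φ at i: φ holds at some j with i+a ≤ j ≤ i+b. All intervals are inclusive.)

4

Evaluate at each i in [0,7]:
  i=0: ✓ (witness j=0)
  i=1: ✓ (witness j=3)
  i=2: ✓ (witness j=3)
  i=3: ✓ (witness j=3)
  i=4: ✗ (none in [4,6])
  i=5: ✗ (none in [5,7])
  i=6: ✗ (none in [6,8])
  i=7: ✗ (none in [7,9])
Positions where it holds: {0, 1, 2, 3} → 4.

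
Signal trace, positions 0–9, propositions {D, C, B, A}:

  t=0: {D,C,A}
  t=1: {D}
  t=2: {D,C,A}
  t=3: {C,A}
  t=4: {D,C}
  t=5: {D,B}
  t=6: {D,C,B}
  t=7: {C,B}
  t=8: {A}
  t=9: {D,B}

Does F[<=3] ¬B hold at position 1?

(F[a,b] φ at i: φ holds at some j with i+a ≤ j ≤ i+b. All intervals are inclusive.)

Holds

Check ¬B at each j in [1,4]:
  j=1: true
  j=2: true
  j=3: true
  j=4: true
Found at j=1 → formula holds.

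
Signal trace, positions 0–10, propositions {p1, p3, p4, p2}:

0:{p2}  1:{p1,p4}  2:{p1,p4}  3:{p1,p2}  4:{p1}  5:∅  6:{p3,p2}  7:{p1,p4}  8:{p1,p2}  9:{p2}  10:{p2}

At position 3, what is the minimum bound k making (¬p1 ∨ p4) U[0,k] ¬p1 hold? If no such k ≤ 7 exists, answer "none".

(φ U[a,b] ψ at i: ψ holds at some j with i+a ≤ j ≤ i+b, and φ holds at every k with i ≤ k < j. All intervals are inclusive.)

none

Need earliest j ≥ 3 with ¬p1, and (¬p1 ∨ p4) at every k in [3,j-1].
  j=3: rhs fails.
  j=4: rhs fails.
  j=5: rhs holds but lhs fails at k=3.
  j=6: rhs holds but lhs fails at k=3.
  j=7: rhs fails.
  j=8: rhs fails.
  j=9: rhs holds but lhs fails at k=3.
  j=10: rhs holds but lhs fails at k=3.
No witness within the range → none.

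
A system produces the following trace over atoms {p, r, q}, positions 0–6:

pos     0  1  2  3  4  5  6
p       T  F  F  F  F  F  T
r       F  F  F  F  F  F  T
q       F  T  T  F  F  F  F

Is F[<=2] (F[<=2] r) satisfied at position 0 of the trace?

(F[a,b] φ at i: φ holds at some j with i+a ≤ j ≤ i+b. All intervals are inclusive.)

Does not hold

Check F[<=2] r at each j in [0,2]:
  j=0: fails (none in [0,2])
  j=1: fails (none in [1,3])
  j=2: fails (none in [2,4])
No position in the window satisfies it → formula fails.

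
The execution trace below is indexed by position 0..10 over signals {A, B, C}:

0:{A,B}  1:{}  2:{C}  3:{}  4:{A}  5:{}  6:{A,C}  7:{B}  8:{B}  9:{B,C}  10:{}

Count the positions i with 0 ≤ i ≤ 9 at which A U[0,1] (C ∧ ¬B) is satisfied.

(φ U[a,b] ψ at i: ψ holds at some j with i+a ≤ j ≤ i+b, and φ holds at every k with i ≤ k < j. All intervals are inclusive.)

2

Evaluate at each i in [0,9]:
  i=0: ✗ (no rhs in [0,1])
  i=1: ✗ (lhs fails at k=1 before rhs at j=2)
  i=2: ✓ (rhs at j=2)
  i=3: ✗ (no rhs in [3,4])
  i=4: ✗ (no rhs in [4,5])
  i=5: ✗ (lhs fails at k=5 before rhs at j=6)
  i=6: ✓ (rhs at j=6)
  i=7: ✗ (no rhs in [7,8])
  i=8: ✗ (no rhs in [8,9])
  i=9: ✗ (no rhs in [9,10])
Positions where it holds: {2, 6} → 2.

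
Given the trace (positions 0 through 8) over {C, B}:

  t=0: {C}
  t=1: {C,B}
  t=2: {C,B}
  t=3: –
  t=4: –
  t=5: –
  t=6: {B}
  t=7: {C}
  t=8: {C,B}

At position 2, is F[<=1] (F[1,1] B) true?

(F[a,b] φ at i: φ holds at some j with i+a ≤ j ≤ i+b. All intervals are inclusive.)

No

Check F[1,1] B at each j in [2,3]:
  j=2: fails (none in [3,3])
  j=3: fails (none in [4,4])
No position in the window satisfies it → formula fails.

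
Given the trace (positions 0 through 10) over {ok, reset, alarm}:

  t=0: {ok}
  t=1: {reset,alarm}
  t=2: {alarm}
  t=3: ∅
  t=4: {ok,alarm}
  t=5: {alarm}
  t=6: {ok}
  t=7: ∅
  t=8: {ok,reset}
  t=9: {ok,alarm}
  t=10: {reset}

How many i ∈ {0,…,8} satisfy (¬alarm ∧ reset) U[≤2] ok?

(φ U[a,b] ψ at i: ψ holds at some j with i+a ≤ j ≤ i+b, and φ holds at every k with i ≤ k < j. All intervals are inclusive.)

Evaluate at each i in [0,8]:
  i=0: ✓ (rhs at j=0)
  i=1: ✗ (no rhs in [1,3])
  i=2: ✗ (lhs fails at k=2 before rhs at j=4)
  i=3: ✗ (lhs fails at k=3 before rhs at j=4)
  i=4: ✓ (rhs at j=4)
  i=5: ✗ (lhs fails at k=5 before rhs at j=6)
  i=6: ✓ (rhs at j=6)
  i=7: ✗ (lhs fails at k=7 before rhs at j=8)
  i=8: ✓ (rhs at j=8)
Positions where it holds: {0, 4, 6, 8} → 4.

4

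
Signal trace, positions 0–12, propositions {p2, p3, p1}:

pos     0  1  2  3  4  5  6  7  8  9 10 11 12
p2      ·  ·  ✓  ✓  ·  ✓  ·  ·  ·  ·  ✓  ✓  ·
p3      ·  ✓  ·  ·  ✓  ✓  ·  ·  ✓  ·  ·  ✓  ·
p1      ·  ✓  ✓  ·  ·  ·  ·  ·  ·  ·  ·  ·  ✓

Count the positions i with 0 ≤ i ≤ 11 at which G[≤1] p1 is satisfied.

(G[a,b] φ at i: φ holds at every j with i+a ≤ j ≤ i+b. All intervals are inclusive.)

Evaluate at each i in [0,11]:
  i=0: ✗ (fails at j=0)
  i=1: ✓ (all of [1,2])
  i=2: ✗ (fails at j=3)
  i=3: ✗ (fails at j=3)
  i=4: ✗ (fails at j=4)
  i=5: ✗ (fails at j=5)
  i=6: ✗ (fails at j=6)
  i=7: ✗ (fails at j=7)
  i=8: ✗ (fails at j=8)
  i=9: ✗ (fails at j=9)
  i=10: ✗ (fails at j=10)
  i=11: ✗ (fails at j=11)
Positions where it holds: {1} → 1.

1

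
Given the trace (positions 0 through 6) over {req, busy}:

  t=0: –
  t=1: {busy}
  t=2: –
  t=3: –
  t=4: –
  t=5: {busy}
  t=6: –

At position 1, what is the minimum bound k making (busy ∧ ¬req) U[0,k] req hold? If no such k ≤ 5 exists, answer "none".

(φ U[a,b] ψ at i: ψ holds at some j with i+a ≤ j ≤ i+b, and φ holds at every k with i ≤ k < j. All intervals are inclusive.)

none

Need earliest j ≥ 1 with req, and (busy ∧ ¬req) at every k in [1,j-1].
  j=1: rhs fails.
  j=2: rhs fails.
  j=3: rhs fails.
  j=4: rhs fails.
  j=5: rhs fails.
  j=6: rhs fails.
No witness within the range → none.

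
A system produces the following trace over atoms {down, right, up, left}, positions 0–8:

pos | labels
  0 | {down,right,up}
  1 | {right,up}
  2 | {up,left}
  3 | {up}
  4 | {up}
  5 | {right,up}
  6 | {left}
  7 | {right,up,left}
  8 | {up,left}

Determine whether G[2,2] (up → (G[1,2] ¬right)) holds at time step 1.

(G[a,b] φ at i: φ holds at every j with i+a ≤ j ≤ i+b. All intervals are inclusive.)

No

Check (up → (G[1,2] ¬right)) at every j in [3,3]:
  j=3: antecedent true; consequent fails at 5 → ✗
Fails at j=3 → formula fails.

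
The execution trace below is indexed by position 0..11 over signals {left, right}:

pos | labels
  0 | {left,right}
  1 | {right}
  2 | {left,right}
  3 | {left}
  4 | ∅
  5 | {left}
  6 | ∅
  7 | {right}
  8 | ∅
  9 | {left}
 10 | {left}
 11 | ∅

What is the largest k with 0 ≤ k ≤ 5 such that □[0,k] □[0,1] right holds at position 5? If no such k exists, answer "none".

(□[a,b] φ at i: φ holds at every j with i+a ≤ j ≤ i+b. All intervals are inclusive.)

□[0,1] right must hold from j=5 onward; find where it first fails.
  j=5: fails → no k works.

none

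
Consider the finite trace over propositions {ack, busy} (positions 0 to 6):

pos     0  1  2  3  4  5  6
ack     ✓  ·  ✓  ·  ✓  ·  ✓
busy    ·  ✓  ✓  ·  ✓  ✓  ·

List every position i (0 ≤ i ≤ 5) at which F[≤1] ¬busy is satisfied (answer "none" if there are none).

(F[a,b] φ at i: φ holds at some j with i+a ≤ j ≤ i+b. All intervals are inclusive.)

0, 2, 3, 5

Evaluate at each i in [0,5]:
  i=0: ✓ (witness j=0)
  i=1: ✗ (none in [1,2])
  i=2: ✓ (witness j=3)
  i=3: ✓ (witness j=3)
  i=4: ✗ (none in [4,5])
  i=5: ✓ (witness j=6)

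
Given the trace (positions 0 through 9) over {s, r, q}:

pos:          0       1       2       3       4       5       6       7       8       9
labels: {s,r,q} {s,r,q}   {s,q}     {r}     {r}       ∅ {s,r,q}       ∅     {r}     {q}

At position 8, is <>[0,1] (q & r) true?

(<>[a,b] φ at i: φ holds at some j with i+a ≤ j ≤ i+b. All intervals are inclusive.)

False

Check (q & r) at each j in [8,9]:
  j=8: false
  j=9: false
No position in the window satisfies it → formula fails.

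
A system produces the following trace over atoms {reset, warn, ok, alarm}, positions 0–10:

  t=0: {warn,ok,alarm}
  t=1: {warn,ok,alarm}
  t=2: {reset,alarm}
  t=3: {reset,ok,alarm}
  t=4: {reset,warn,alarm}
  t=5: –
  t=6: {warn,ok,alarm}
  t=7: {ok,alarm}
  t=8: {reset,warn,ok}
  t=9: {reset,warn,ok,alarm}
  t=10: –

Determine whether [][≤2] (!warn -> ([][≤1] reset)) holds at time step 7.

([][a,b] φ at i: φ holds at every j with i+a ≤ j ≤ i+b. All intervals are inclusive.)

No

Check (!warn -> ([][≤1] reset)) at every j in [7,9]:
  j=7: antecedent true; consequent fails at 7 → ✗
  j=8: antecedent false → ✓
  j=9: antecedent false → ✓
Fails at j=7 → formula fails.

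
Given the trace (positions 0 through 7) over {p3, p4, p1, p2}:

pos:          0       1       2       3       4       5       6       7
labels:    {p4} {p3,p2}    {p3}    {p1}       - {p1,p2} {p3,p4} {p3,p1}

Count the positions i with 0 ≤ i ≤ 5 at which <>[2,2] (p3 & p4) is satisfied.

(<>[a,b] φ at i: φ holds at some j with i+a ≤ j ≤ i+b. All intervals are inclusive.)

1

Evaluate at each i in [0,5]:
  i=0: ✗ (none in [2,2])
  i=1: ✗ (none in [3,3])
  i=2: ✗ (none in [4,4])
  i=3: ✗ (none in [5,5])
  i=4: ✓ (witness j=6)
  i=5: ✗ (none in [7,7])
Positions where it holds: {4} → 1.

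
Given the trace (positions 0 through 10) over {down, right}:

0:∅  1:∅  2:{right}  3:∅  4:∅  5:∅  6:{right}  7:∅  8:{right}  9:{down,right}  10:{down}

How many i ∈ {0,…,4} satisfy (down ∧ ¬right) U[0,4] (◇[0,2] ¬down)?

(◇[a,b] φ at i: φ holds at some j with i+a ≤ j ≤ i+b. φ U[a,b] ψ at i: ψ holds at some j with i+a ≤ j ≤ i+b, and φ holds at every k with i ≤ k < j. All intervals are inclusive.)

5

Evaluate at each i in [0,4]:
  i=0: ✓ (rhs at j=0)
  i=1: ✓ (rhs at j=1)
  i=2: ✓ (rhs at j=2)
  i=3: ✓ (rhs at j=3)
  i=4: ✓ (rhs at j=4)
Positions where it holds: {0, 1, 2, 3, 4} → 5.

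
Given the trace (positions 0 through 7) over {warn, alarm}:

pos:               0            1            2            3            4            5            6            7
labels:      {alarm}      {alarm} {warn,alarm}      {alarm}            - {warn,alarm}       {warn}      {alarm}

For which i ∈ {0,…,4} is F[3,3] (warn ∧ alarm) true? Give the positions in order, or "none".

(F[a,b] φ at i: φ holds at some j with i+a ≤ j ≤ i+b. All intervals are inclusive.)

2

Evaluate at each i in [0,4]:
  i=0: ✗ (none in [3,3])
  i=1: ✗ (none in [4,4])
  i=2: ✓ (witness j=5)
  i=3: ✗ (none in [6,6])
  i=4: ✗ (none in [7,7])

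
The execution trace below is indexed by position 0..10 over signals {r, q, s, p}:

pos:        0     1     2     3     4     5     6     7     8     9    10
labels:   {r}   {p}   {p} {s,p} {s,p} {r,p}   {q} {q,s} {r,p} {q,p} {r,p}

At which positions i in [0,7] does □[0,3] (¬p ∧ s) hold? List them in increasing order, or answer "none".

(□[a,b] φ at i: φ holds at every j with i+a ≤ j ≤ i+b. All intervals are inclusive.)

Evaluate at each i in [0,7]:
  i=0: ✗ (fails at j=0)
  i=1: ✗ (fails at j=1)
  i=2: ✗ (fails at j=2)
  i=3: ✗ (fails at j=3)
  i=4: ✗ (fails at j=4)
  i=5: ✗ (fails at j=5)
  i=6: ✗ (fails at j=6)
  i=7: ✗ (fails at j=8)

none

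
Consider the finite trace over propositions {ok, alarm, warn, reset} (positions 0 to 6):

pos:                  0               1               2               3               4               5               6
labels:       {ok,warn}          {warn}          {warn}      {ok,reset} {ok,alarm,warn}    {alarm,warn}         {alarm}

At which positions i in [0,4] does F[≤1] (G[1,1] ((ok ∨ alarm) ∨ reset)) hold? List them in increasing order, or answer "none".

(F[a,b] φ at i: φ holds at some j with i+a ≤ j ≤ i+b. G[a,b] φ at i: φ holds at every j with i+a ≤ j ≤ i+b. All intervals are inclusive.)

Evaluate at each i in [0,4]:
  i=0: ✗ (none in [0,1])
  i=1: ✓ (witness j=2)
  i=2: ✓ (witness j=2)
  i=3: ✓ (witness j=3)
  i=4: ✓ (witness j=4)

1, 2, 3, 4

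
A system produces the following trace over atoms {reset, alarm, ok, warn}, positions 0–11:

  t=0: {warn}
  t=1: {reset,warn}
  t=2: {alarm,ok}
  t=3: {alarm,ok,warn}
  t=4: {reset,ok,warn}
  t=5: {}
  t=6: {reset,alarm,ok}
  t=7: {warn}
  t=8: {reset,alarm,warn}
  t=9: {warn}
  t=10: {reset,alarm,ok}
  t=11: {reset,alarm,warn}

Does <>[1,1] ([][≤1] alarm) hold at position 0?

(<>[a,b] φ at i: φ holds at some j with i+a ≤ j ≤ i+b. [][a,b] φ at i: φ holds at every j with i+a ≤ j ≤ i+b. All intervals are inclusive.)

Check [][≤1] alarm at each j in [1,1]:
  j=1: fails at 1
No position in the window satisfies it → formula fails.

False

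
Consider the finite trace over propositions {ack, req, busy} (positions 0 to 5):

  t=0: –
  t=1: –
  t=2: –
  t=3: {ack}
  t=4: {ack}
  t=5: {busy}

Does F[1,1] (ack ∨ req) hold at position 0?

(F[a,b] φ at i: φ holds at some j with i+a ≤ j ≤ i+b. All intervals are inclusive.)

Check (ack ∨ req) at each j in [1,1]:
  j=1: false
No position in the window satisfies it → formula fails.

No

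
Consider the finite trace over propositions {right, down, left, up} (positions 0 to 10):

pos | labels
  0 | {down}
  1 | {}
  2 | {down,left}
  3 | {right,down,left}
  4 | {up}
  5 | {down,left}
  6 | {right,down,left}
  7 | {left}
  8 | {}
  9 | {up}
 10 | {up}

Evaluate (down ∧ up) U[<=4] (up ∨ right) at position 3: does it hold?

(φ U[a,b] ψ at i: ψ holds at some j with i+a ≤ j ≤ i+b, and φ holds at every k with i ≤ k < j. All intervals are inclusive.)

Need some j in [3,7] with (up ∨ right), and (down ∧ up) at every k in [3,j-1].
  j=3: (up ∨ right) holds; no prefix to check → satisfied.

Yes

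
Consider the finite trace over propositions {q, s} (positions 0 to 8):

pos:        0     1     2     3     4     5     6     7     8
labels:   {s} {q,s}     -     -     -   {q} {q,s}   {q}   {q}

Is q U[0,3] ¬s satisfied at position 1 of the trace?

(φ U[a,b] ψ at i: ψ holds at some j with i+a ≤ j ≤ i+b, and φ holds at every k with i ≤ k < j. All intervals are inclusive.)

Need some j in [1,4] with ¬s, and q at every k in [1,j-1].
  j=1: ¬s false.
  j=2: ¬s holds; q holds at every k in [1,1] → satisfied.

Holds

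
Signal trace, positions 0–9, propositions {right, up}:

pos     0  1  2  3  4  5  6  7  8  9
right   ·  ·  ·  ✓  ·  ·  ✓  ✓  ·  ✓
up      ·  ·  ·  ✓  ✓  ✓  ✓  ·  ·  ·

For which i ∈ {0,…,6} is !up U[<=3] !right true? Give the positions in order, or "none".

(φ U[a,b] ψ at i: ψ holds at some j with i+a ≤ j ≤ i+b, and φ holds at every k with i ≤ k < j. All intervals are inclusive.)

0, 1, 2, 4, 5

Evaluate at each i in [0,6]:
  i=0: ✓ (rhs at j=0)
  i=1: ✓ (rhs at j=1)
  i=2: ✓ (rhs at j=2)
  i=3: ✗ (lhs fails at k=3 before rhs at j=4)
  i=4: ✓ (rhs at j=4)
  i=5: ✓ (rhs at j=5)
  i=6: ✗ (lhs fails at k=6 before rhs at j=8)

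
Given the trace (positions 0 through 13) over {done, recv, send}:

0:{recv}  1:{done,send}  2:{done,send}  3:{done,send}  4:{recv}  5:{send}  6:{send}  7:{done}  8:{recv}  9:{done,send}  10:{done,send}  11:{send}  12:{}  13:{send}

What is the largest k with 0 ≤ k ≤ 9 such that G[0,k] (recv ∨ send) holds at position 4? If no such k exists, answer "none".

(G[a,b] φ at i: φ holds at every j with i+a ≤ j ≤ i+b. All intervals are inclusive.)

(recv ∨ send) must hold from j=4 onward; find where it first fails.
  j=4: holds
  j=5: holds
  j=6: holds
  j=7: fails
Holds on [4,6], so largest k = 2.

2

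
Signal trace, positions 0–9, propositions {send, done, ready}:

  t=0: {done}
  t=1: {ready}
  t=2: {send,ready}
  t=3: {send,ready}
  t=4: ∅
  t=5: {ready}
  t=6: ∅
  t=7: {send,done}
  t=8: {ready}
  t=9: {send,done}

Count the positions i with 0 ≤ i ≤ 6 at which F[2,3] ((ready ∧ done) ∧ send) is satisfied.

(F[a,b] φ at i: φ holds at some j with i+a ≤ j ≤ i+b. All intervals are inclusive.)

Evaluate at each i in [0,6]:
  i=0: ✗ (none in [2,3])
  i=1: ✗ (none in [3,4])
  i=2: ✗ (none in [4,5])
  i=3: ✗ (none in [5,6])
  i=4: ✗ (none in [6,7])
  i=5: ✗ (none in [7,8])
  i=6: ✗ (none in [8,9])
Positions where it holds: {} → 0.

0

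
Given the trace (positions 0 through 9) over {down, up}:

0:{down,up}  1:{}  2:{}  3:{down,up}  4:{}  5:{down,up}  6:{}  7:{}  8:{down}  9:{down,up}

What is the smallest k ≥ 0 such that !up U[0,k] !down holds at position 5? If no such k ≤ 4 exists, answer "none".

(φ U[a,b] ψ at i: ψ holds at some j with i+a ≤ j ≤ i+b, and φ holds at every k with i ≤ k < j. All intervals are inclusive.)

Need earliest j ≥ 5 with !down, and !up at every k in [5,j-1].
  j=5: rhs fails.
  j=6: rhs holds but lhs fails at k=5.
  j=7: rhs holds but lhs fails at k=5.
  j=8: rhs fails.
  j=9: rhs fails.
No witness within the range → none.

none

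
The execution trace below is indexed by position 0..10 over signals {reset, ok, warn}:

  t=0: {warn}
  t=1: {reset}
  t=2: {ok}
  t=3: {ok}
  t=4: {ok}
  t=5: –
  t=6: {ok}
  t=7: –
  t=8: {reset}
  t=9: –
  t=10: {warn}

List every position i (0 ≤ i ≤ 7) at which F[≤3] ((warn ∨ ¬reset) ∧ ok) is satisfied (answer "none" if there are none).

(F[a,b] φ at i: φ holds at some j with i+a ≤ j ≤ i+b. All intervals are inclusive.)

Evaluate at each i in [0,7]:
  i=0: ✓ (witness j=2)
  i=1: ✓ (witness j=2)
  i=2: ✓ (witness j=2)
  i=3: ✓ (witness j=3)
  i=4: ✓ (witness j=4)
  i=5: ✓ (witness j=6)
  i=6: ✓ (witness j=6)
  i=7: ✗ (none in [7,10])

0, 1, 2, 3, 4, 5, 6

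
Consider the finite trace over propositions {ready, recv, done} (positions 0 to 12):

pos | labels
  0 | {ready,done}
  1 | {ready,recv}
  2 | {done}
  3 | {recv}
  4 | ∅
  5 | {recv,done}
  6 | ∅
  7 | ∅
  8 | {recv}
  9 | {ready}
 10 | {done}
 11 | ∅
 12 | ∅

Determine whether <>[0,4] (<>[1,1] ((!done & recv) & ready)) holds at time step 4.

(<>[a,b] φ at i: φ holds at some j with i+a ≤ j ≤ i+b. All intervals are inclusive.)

Does not hold

Check <>[1,1] ((!done & recv) & ready) at each j in [4,8]:
  j=4: fails (none in [5,5])
  j=5: fails (none in [6,6])
  j=6: fails (none in [7,7])
  j=7: fails (none in [8,8])
  j=8: fails (none in [9,9])
No position in the window satisfies it → formula fails.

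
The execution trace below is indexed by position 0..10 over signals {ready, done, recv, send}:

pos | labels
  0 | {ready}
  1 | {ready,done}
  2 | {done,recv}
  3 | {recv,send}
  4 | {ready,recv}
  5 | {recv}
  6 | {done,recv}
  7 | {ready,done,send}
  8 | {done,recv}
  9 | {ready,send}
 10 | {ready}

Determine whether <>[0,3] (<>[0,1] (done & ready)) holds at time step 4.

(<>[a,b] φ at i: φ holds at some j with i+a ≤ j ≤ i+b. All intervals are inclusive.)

Yes

Check <>[0,1] (done & ready) at each j in [4,7]:
  j=4: fails (none in [4,5])
  j=5: fails (none in [5,6])
  j=6: holds (witness at 7)
  j=7: holds (witness at 7)
Found at j=6 → formula holds.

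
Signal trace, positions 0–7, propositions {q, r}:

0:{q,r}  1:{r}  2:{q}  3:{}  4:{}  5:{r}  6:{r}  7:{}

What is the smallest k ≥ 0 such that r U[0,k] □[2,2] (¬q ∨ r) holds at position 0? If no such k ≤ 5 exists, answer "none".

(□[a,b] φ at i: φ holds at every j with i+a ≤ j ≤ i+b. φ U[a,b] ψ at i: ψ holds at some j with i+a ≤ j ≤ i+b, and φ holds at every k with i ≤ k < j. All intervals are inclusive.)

Need earliest j ≥ 0 with □[2,2] (¬q ∨ r), and r at every k in [0,j-1].
  j=0: rhs fails.
  j=1: rhs holds; lhs holds on [0,0]. k = 1.

1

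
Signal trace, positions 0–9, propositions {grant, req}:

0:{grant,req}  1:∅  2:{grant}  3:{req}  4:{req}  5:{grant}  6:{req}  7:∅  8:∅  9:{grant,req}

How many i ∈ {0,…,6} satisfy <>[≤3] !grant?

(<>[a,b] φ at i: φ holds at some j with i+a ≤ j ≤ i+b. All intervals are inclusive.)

7

Evaluate at each i in [0,6]:
  i=0: ✓ (witness j=1)
  i=1: ✓ (witness j=1)
  i=2: ✓ (witness j=3)
  i=3: ✓ (witness j=3)
  i=4: ✓ (witness j=4)
  i=5: ✓ (witness j=6)
  i=6: ✓ (witness j=6)
Positions where it holds: {0, 1, 2, 3, 4, 5, 6} → 7.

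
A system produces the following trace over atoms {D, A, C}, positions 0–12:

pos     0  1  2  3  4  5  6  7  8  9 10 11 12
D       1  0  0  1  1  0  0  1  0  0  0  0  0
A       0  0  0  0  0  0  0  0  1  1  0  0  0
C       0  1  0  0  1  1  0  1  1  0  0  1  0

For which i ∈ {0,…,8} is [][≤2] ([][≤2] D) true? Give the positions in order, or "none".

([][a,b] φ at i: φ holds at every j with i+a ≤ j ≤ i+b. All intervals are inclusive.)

Evaluate at each i in [0,8]:
  i=0: ✗ (fails at j=0)
  i=1: ✗ (fails at j=1)
  i=2: ✗ (fails at j=2)
  i=3: ✗ (fails at j=3)
  i=4: ✗ (fails at j=4)
  i=5: ✗ (fails at j=5)
  i=6: ✗ (fails at j=6)
  i=7: ✗ (fails at j=7)
  i=8: ✗ (fails at j=8)

none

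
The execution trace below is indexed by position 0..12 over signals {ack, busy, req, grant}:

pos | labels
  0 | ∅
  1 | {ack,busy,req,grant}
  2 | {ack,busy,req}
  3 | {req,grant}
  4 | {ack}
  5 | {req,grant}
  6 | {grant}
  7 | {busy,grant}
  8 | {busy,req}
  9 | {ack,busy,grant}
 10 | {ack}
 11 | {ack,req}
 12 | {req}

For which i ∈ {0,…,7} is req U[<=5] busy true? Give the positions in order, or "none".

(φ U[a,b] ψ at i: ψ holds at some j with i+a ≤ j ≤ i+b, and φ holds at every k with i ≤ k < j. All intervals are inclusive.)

1, 2, 7

Evaluate at each i in [0,7]:
  i=0: ✗ (lhs fails at k=0 before rhs at j=1)
  i=1: ✓ (rhs at j=1)
  i=2: ✓ (rhs at j=2)
  i=3: ✗ (lhs fails at k=4 before rhs at j=7)
  i=4: ✗ (lhs fails at k=4 before rhs at j=7)
  i=5: ✗ (lhs fails at k=6 before rhs at j=7)
  i=6: ✗ (lhs fails at k=6 before rhs at j=7)
  i=7: ✓ (rhs at j=7)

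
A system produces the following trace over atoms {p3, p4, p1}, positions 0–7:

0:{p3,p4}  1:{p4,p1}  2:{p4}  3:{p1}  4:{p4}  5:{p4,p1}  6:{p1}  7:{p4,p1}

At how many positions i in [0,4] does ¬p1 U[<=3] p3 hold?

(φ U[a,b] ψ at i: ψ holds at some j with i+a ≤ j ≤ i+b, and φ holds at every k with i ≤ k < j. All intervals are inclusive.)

1

Evaluate at each i in [0,4]:
  i=0: ✓ (rhs at j=0)
  i=1: ✗ (no rhs in [1,4])
  i=2: ✗ (no rhs in [2,5])
  i=3: ✗ (no rhs in [3,6])
  i=4: ✗ (no rhs in [4,7])
Positions where it holds: {0} → 1.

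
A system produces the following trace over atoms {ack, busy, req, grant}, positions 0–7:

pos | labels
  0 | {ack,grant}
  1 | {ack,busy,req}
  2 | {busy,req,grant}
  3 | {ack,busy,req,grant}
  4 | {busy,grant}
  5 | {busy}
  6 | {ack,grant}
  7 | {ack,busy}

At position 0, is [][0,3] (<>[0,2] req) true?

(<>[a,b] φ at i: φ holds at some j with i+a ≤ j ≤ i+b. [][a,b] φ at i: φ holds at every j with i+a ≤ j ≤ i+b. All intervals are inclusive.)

True

Check <>[0,2] req at every j in [0,3]:
  j=0: holds (witness at 1)
  j=1: holds (witness at 1)
  j=2: holds (witness at 2)
  j=3: holds (witness at 3)
All positions satisfy it → formula holds.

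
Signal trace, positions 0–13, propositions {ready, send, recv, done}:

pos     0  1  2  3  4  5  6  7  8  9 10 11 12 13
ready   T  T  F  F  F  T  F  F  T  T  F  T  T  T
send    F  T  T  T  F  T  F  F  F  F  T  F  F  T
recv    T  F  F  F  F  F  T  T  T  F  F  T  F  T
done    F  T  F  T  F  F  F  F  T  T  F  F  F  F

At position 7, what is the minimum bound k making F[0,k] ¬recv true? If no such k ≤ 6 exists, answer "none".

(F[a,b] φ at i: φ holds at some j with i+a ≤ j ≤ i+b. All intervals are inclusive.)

2

Scan j = 7,8,… for ¬recv:
  j=7: fails
  j=8: fails
  j=9: holds
First hit at j=9, so smallest k = 9-7 = 2.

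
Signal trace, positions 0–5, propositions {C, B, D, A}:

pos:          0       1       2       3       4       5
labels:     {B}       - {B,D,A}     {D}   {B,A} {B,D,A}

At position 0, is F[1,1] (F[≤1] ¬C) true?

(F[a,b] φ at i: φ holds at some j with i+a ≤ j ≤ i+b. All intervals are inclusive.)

Check F[≤1] ¬C at each j in [1,1]:
  j=1: holds (witness at 1)
Found at j=1 → formula holds.

Yes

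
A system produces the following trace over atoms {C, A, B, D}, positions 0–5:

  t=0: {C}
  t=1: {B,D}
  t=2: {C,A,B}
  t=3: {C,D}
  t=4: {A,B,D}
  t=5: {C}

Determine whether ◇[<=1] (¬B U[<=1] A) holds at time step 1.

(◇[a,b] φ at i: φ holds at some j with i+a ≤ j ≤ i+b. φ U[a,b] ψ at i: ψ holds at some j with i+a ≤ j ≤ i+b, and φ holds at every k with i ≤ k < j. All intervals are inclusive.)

Holds

Check (¬B U[<=1] A) at each j in [1,2]:
  j=1: fails
  j=2: holds
Found at j=2 → formula holds.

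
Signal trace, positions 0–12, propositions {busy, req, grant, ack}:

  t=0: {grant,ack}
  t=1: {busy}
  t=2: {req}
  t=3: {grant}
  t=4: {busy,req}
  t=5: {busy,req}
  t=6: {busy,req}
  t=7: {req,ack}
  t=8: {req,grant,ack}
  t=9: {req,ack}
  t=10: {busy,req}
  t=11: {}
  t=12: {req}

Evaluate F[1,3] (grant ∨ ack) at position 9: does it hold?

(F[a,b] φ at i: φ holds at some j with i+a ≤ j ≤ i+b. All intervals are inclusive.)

Check (grant ∨ ack) at each j in [10,12]:
  j=10: false
  j=11: false
  j=12: false
No position in the window satisfies it → formula fails.

No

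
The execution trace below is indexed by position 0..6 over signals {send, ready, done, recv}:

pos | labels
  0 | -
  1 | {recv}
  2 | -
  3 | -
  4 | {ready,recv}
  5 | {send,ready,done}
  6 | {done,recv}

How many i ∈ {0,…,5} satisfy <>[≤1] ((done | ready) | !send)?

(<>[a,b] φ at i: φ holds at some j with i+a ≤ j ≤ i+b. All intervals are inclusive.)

Evaluate at each i in [0,5]:
  i=0: ✓ (witness j=0)
  i=1: ✓ (witness j=1)
  i=2: ✓ (witness j=2)
  i=3: ✓ (witness j=3)
  i=4: ✓ (witness j=4)
  i=5: ✓ (witness j=5)
Positions where it holds: {0, 1, 2, 3, 4, 5} → 6.

6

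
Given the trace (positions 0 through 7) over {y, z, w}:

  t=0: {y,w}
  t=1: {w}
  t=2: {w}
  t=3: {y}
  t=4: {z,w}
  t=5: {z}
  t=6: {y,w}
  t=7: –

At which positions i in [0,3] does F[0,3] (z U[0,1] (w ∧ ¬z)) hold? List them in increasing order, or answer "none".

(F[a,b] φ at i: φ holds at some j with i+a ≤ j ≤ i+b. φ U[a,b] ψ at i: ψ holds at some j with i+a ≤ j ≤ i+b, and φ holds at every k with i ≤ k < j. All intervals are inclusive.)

Evaluate at each i in [0,3]:
  i=0: ✓ (witness j=0)
  i=1: ✓ (witness j=1)
  i=2: ✓ (witness j=2)
  i=3: ✓ (witness j=5)

0, 1, 2, 3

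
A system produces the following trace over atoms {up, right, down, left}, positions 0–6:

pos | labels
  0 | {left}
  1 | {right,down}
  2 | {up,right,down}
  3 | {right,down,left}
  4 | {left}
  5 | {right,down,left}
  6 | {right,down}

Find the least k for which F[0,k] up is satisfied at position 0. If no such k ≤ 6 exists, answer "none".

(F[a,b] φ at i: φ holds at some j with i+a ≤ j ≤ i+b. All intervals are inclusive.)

2

Scan j = 0,1,… for up:
  j=0: fails
  j=1: fails
  j=2: holds
First hit at j=2, so smallest k = 2-0 = 2.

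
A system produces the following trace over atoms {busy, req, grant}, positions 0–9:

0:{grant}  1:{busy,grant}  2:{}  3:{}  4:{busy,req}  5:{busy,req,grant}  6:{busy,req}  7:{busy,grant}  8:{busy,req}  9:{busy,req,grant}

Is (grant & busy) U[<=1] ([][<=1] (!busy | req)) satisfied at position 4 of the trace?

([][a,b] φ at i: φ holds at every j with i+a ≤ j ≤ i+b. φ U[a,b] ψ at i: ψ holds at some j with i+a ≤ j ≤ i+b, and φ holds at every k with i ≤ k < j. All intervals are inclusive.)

Holds

Need some j in [4,5] with [][<=1] (!busy | req), and (grant & busy) at every k in [4,j-1].
  j=4: [][<=1] (!busy | req) holds; no prefix to check → satisfied.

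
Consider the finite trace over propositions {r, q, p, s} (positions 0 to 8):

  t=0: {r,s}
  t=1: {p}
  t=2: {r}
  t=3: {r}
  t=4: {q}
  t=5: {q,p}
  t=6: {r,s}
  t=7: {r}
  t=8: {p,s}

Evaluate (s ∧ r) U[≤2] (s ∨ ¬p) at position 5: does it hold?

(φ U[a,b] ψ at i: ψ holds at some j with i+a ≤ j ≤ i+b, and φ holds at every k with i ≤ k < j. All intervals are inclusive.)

Need some j in [5,7] with (s ∨ ¬p), and (s ∧ r) at every k in [5,j-1].
  j=5: (s ∨ ¬p) false.
  j=6: (s ∨ ¬p) holds, but (s ∧ r) fails at k=5 → not this j.
  j=7: (s ∨ ¬p) holds, but (s ∧ r) fails at k=5 → not this j.
No j in the window works → until fails.

Does not hold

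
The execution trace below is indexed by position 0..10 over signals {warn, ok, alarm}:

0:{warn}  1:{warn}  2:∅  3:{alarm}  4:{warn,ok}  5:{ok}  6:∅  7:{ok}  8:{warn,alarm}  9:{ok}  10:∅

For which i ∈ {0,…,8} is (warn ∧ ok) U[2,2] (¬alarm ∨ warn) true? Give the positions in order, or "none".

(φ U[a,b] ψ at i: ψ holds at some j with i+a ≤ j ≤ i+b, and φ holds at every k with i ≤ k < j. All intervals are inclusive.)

none

Evaluate at each i in [0,8]:
  i=0: ✗ (lhs fails at k=0 before rhs at j=2)
  i=1: ✗ (no rhs in [3,3])
  i=2: ✗ (lhs fails at k=2 before rhs at j=4)
  i=3: ✗ (lhs fails at k=3 before rhs at j=5)
  i=4: ✗ (lhs fails at k=5 before rhs at j=6)
  i=5: ✗ (lhs fails at k=5 before rhs at j=7)
  i=6: ✗ (lhs fails at k=6 before rhs at j=8)
  i=7: ✗ (lhs fails at k=7 before rhs at j=9)
  i=8: ✗ (lhs fails at k=8 before rhs at j=10)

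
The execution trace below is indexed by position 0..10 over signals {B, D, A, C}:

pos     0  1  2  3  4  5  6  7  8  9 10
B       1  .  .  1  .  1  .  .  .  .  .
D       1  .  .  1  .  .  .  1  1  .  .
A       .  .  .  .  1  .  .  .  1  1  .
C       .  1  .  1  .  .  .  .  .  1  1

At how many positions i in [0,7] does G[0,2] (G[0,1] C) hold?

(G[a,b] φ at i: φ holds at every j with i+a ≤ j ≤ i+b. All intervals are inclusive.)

0

Evaluate at each i in [0,7]:
  i=0: ✗ (fails at j=0)
  i=1: ✗ (fails at j=1)
  i=2: ✗ (fails at j=2)
  i=3: ✗ (fails at j=3)
  i=4: ✗ (fails at j=4)
  i=5: ✗ (fails at j=5)
  i=6: ✗ (fails at j=6)
  i=7: ✗ (fails at j=7)
Positions where it holds: {} → 0.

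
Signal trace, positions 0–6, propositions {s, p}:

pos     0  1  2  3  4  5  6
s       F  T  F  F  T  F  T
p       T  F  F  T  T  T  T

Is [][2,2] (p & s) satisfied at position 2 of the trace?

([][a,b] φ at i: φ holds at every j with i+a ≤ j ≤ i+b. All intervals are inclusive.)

Holds

Check (p & s) at every j in [4,4]:
  j=4: true
All positions satisfy it → formula holds.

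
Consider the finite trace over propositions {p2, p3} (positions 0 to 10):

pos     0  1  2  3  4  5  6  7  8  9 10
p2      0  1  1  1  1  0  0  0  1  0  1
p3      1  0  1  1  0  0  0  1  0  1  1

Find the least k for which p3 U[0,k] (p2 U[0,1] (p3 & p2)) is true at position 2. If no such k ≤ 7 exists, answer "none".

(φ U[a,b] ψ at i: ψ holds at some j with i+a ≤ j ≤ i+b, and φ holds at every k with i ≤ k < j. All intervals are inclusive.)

Need earliest j ≥ 2 with (p2 U[0,1] (p3 & p2)), and p3 at every k in [2,j-1].
  j=2: rhs holds (empty prefix). k = 0.

0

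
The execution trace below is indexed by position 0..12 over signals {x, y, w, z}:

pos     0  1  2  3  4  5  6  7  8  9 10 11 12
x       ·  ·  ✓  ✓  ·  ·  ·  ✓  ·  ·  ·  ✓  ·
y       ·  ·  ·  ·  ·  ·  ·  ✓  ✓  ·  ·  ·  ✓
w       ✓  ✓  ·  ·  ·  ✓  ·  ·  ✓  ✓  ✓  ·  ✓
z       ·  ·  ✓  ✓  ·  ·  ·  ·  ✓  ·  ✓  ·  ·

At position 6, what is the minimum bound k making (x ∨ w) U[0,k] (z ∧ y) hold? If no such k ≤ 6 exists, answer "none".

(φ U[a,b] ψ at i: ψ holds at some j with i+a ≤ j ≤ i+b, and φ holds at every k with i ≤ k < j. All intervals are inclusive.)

Need earliest j ≥ 6 with (z ∧ y), and (x ∨ w) at every k in [6,j-1].
  j=6: rhs fails.
  j=7: rhs fails.
  j=8: rhs holds but lhs fails at k=6.
  j=9: rhs fails.
  j=10: rhs fails.
  j=11: rhs fails.
  j=12: rhs fails.
No witness within the range → none.

none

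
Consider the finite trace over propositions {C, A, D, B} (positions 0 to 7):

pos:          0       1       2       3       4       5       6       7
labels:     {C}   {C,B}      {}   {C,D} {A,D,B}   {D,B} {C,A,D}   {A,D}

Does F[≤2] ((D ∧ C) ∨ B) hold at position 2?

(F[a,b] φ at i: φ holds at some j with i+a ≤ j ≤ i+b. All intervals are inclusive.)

Yes

Check ((D ∧ C) ∨ B) at each j in [2,4]:
  j=2: false
  j=3: true
  j=4: true
Found at j=3 → formula holds.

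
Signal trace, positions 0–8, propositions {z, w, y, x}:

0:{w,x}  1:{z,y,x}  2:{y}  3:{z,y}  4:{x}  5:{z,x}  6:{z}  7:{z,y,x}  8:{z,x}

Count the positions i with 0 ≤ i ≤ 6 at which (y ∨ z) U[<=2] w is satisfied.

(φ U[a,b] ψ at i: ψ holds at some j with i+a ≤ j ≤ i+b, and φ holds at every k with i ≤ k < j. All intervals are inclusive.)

1

Evaluate at each i in [0,6]:
  i=0: ✓ (rhs at j=0)
  i=1: ✗ (no rhs in [1,3])
  i=2: ✗ (no rhs in [2,4])
  i=3: ✗ (no rhs in [3,5])
  i=4: ✗ (no rhs in [4,6])
  i=5: ✗ (no rhs in [5,7])
  i=6: ✗ (no rhs in [6,8])
Positions where it holds: {0} → 1.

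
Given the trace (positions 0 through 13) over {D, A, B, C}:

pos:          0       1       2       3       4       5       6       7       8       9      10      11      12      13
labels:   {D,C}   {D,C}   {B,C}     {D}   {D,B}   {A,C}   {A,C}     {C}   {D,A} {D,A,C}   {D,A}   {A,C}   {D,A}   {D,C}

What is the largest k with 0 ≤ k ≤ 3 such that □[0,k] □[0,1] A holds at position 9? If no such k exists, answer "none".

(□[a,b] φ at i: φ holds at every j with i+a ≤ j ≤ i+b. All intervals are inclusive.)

2

□[0,1] A must hold from j=9 onward; find where it first fails.
  j=9: holds
  j=10: holds
  j=11: holds
  j=12: fails
Holds on [9,11], so largest k = 2.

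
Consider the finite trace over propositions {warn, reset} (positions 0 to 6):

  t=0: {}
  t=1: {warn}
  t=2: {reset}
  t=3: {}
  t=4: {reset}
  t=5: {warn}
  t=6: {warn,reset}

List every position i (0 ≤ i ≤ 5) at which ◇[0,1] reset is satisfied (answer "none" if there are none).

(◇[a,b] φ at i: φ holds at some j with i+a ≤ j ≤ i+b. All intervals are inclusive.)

1, 2, 3, 4, 5

Evaluate at each i in [0,5]:
  i=0: ✗ (none in [0,1])
  i=1: ✓ (witness j=2)
  i=2: ✓ (witness j=2)
  i=3: ✓ (witness j=4)
  i=4: ✓ (witness j=4)
  i=5: ✓ (witness j=6)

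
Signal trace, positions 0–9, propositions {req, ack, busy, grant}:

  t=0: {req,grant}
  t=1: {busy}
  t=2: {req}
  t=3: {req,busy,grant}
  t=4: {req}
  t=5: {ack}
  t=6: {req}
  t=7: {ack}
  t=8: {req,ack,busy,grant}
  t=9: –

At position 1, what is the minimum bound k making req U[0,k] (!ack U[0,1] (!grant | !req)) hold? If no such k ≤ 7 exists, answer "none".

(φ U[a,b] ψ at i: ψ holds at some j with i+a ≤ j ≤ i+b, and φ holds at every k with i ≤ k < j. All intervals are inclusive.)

0

Need earliest j ≥ 1 with (!ack U[0,1] (!grant | !req)), and req at every k in [1,j-1].
  j=1: rhs holds (empty prefix). k = 0.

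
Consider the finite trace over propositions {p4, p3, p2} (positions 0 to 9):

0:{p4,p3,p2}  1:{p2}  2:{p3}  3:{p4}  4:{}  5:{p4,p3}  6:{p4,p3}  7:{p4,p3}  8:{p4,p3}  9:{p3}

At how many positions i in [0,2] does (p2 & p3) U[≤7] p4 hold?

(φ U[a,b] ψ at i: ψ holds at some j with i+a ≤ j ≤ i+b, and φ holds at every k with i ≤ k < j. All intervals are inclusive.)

1

Evaluate at each i in [0,2]:
  i=0: ✓ (rhs at j=0)
  i=1: ✗ (lhs fails at k=1 before rhs at j=3)
  i=2: ✗ (lhs fails at k=2 before rhs at j=3)
Positions where it holds: {0} → 1.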